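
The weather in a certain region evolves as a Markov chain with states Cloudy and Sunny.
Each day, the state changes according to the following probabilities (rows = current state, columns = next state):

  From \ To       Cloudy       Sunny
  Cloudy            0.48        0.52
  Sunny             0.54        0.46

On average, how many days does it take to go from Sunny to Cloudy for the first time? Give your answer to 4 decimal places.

1.8519

Let t(s) be the expected number of days to first reach Cloudy from state s, with t(Cloudy) = 0. Conditioning on the first day:
t(Sunny) = 1 + 0.46·t(Sunny)
Solving: t(Sunny) = 1.8519.
Expected days from Sunny to Cloudy: 1.8519.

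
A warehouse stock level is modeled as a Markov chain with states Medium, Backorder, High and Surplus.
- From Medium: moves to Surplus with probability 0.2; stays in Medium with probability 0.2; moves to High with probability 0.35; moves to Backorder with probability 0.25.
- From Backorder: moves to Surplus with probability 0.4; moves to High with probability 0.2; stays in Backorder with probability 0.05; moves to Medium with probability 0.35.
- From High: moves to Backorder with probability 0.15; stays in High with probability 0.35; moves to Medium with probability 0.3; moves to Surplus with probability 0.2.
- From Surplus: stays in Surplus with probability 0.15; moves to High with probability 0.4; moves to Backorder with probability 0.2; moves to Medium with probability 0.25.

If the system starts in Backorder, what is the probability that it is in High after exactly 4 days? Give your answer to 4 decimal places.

0.3369

Propagate the distribution vector 4 days from Backorder.
After 0 days: (0.0000, 1.0000, 0.0000, 0.0000)
After 1 day: (0.3500, 0.0500, 0.2000, 0.4000)
After 2 days: (0.2475, 0.2000, 0.3625, 0.1900)
After 3 days: (0.2758, 0.1643, 0.3295, 0.2305)
After 4 days: (0.2691, 0.1727, 0.3369, 0.2213)
P(in High after 4 days) = 0.3369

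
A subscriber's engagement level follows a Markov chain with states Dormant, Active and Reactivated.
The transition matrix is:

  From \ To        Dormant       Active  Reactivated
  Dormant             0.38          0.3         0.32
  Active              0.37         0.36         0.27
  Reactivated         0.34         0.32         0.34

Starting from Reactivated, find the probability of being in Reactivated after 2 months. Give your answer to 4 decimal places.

0.3108

Sum over the intermediate state after 1 month:
P = P(Reactivated→Dormant)·P(Dormant→Reactivated) + P(Reactivated→Active)·P(Active→Reactivated) + P(Reactivated→Reactivated)·P(Reactivated→Reactivated)
  = 0.34×0.32 + 0.32×0.27 + 0.34×0.34
  = 0.1088 + 0.0864 + 0.1156 = 0.3108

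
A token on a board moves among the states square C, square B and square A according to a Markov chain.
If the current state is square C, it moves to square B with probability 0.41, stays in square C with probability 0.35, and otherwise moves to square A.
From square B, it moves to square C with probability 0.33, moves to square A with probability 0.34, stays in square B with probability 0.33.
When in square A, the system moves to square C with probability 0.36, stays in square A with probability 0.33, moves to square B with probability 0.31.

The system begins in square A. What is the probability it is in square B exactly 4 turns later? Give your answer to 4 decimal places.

Propagate the distribution vector 4 turns from square A.
After 0 turns: (0.0000, 0.0000, 1.0000)
After 1 turn: (0.3600, 0.3100, 0.3300)
After 2 turns: (0.3471, 0.3522, 0.3007)
After 3 turns: (0.3460, 0.3518, 0.3023)
After 4 turns: (0.3460, 0.3516, 0.3024)
P(in square B after 4 turns) = 0.3516

0.3516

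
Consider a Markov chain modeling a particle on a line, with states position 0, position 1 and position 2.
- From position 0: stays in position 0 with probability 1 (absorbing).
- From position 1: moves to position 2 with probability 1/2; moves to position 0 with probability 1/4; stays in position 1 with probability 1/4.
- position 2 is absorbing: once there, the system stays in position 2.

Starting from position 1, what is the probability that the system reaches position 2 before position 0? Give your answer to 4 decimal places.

Let h(s) be the probability of absorption at position 2 starting from transient state s. Then h(position 2) = 1 and h(position 0) = 0. By first-step analysis:
h(position 1) = 0.25·0 + 0.25·h(position 1) + 0.5·1
Solving: h(position 1) = 0.6667.
Starting from position 1, the probability is 0.6667.

0.6667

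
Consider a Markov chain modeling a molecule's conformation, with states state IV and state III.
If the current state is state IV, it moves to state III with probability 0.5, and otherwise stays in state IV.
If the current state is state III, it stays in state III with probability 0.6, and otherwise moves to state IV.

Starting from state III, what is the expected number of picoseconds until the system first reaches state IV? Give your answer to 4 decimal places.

2.5000

Let t(s) be the expected number of picoseconds to first reach state IV from state s, with t(state IV) = 0. Conditioning on the first picosecond:
t(state III) = 1 + 0.6·t(state III)
Solving: t(state III) = 2.5000.
Expected picoseconds from state III to state IV: 2.5000.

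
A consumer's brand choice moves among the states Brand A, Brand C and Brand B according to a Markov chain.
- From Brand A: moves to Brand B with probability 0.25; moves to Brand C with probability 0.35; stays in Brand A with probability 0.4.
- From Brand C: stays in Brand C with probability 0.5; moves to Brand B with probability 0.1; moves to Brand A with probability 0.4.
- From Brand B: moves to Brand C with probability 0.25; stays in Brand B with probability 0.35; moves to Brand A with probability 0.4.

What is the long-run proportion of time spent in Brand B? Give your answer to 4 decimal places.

Let the stationary distribution be π with π = πP and π_1 + π_2 + π_3 = 1.
π_1 = 0.4·π_1 + 0.4·π_2 + 0.4·π_3
π_2 = 0.35·π_1 + 0.5·π_2 + 0.25·π_3
Solving with the normalization constraint gives π = (0.4000, 0.3867, 0.2133).
So the stationary probability of Brand B is 0.2133.

0.2133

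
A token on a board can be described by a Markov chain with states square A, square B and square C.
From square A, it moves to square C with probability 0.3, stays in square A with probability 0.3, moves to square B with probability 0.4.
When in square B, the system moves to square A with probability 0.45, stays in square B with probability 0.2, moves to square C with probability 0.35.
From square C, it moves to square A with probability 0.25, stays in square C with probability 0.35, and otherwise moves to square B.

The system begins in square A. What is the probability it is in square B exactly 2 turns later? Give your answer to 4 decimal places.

0.3200

Sum over the intermediate state after 1 turn:
P = P(square A→square A)·P(square A→square B) + P(square A→square B)·P(square B→square B) + P(square A→square C)·P(square C→square B)
  = 0.3×0.4 + 0.4×0.2 + 0.3×0.4
  = 0.1200 + 0.0800 + 0.1200 = 0.3200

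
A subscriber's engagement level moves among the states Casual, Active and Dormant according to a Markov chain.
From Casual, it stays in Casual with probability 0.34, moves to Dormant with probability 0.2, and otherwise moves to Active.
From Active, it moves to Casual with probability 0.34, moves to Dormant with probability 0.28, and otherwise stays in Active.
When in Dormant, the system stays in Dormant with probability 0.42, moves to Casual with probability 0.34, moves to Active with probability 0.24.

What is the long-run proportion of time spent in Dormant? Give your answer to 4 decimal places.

Let the stationary distribution be π with π = πP and π_1 + π_2 + π_3 = 1.
π_1 = 0.34·π_1 + 0.34·π_2 + 0.34·π_3
π_2 = 0.46·π_1 + 0.38·π_2 + 0.24·π_3
Solving with the normalization constraint gives π = (0.3400, 0.3660, 0.2940).
So the stationary probability of Dormant is 0.2940.

0.2940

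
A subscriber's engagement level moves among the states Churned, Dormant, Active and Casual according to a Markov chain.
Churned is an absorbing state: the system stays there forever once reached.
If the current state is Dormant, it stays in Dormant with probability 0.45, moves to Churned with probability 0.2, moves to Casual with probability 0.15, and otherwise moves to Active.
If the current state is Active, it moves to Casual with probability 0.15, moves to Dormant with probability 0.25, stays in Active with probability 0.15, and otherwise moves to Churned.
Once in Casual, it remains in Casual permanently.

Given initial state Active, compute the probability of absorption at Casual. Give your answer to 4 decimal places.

0.2874

Let h(s) be the probability of absorption at Casual starting from transient state s. Then h(Casual) = 1 and h(Churned) = 0. By first-step analysis:
h(Dormant) = 0.2·0 + 0.45·h(Dormant) + 0.2·h(Active) + 0.15·1
h(Active) = 0.45·0 + 0.25·h(Dormant) + 0.15·h(Active) + 0.15·1
Solving: h(Dormant) = 0.3772, h(Active) = 0.2874.
Starting from Active, the probability is 0.2874.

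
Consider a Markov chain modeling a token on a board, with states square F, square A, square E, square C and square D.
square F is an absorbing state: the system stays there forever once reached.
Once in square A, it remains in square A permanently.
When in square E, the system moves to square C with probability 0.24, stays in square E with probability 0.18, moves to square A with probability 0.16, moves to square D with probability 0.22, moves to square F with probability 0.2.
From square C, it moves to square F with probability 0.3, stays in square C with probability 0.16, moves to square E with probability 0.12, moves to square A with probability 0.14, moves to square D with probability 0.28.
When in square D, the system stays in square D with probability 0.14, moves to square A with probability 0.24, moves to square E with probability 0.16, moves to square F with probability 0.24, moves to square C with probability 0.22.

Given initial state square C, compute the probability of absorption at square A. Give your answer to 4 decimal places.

Let h(s) be the probability of absorption at square A starting from transient state s. Then h(square A) = 1 and h(square F) = 0. By first-step analysis:
h(square E) = 0.2·0 + 0.16·1 + 0.18·h(square E) + 0.24·h(square C) + 0.22·h(square D)
h(square C) = 0.3·0 + 0.14·1 + 0.12·h(square E) + 0.16·h(square C) + 0.28·h(square D)
h(square D) = 0.24·0 + 0.24·1 + 0.16·h(square E) + 0.22·h(square C) + 0.14·h(square D)
Solving: h(square E) = 0.4287, h(square C) = 0.3799, h(square D) = 0.4560.
Starting from square C, the probability is 0.3799.

0.3799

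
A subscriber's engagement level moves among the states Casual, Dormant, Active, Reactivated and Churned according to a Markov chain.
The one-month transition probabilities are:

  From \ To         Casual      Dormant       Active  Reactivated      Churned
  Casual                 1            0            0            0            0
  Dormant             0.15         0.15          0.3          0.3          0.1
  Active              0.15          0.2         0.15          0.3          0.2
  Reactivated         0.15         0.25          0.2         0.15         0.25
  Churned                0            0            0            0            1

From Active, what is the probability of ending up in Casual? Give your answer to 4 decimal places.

Let h(s) be the probability of absorption at Casual starting from transient state s. Then h(Casual) = 1 and h(Churned) = 0. By first-step analysis:
h(Dormant) = 0.15·1 + 0.15·h(Dormant) + 0.3·h(Active) + 0.3·h(Reactivated) + 0.1·0
h(Active) = 0.15·1 + 0.2·h(Dormant) + 0.15·h(Active) + 0.3·h(Reactivated) + 0.2·0
h(Reactivated) = 0.15·1 + 0.25·h(Dormant) + 0.2·h(Active) + 0.15·h(Reactivated) + 0.25·0
Solving: h(Dormant) = 0.4793, h(Active) = 0.4376, h(Reactivated) = 0.4204.
Starting from Active, the probability is 0.4376.

0.4376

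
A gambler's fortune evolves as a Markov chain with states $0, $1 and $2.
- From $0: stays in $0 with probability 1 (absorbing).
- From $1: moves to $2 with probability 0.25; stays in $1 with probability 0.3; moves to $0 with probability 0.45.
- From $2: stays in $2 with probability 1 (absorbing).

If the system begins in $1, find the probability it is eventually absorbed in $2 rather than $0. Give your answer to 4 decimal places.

Let h(s) be the probability of absorption at $2 starting from transient state s. Then h($2) = 1 and h($0) = 0. By first-step analysis:
h($1) = 0.45·0 + 0.3·h($1) + 0.25·1
Solving: h($1) = 0.3571.
Starting from $1, the probability is 0.3571.

0.3571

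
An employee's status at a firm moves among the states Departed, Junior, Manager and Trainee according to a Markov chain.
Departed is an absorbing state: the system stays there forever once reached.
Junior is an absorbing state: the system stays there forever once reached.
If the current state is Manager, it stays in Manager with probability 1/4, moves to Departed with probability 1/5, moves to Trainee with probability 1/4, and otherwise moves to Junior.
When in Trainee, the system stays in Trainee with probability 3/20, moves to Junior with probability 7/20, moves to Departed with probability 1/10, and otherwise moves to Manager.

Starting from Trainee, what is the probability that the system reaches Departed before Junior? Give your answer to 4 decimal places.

0.2884

Let h(s) be the probability of absorption at Departed starting from transient state s. Then h(Departed) = 1 and h(Junior) = 0. By first-step analysis:
h(Manager) = 0.2·1 + 0.3·0 + 0.25·h(Manager) + 0.25·h(Trainee)
h(Trainee) = 0.1·1 + 0.35·0 + 0.4·h(Manager) + 0.15·h(Trainee)
Solving: h(Manager) = 0.3628, h(Trainee) = 0.2884.
Starting from Trainee, the probability is 0.2884.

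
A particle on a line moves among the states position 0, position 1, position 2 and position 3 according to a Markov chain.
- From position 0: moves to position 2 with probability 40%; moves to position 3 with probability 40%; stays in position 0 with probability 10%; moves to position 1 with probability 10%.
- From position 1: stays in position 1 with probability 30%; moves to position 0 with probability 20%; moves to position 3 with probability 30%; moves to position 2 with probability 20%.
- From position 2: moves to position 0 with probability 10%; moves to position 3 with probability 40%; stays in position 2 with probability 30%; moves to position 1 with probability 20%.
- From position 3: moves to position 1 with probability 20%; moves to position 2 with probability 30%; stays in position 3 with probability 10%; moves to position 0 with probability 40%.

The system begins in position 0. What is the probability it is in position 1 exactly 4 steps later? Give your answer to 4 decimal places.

0.1996

Propagate the distribution vector 4 steps from position 0.
After 0 steps: (1.0000, 0.0000, 0.0000, 0.0000)
After 1 step: (0.1000, 0.1000, 0.4000, 0.4000)
After 2 steps: (0.2300, 0.2000, 0.3000, 0.2700)
After 3 steps: (0.2010, 0.1970, 0.3030, 0.2990)
After 4 steps: (0.2094, 0.1996, 0.3004, 0.2906)
P(in position 1 after 4 steps) = 0.1996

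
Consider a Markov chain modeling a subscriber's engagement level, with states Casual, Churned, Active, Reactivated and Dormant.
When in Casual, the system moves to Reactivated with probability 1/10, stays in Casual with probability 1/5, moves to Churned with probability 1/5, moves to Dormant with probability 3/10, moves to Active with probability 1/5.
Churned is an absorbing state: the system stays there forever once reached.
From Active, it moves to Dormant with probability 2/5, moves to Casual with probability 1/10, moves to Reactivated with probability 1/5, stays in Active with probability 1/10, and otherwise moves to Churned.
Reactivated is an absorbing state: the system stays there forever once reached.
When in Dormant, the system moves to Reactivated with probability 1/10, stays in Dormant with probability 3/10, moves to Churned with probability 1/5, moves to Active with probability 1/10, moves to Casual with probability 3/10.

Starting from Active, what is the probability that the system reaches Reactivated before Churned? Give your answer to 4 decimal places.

0.4229

Let h(s) be the probability of absorption at Reactivated starting from transient state s. Then h(Reactivated) = 1 and h(Churned) = 0. By first-step analysis:
h(Casual) = 0.2·h(Casual) + 0.2·0 + 0.2·h(Active) + 0.1·1 + 0.3·h(Dormant)
h(Active) = 0.1·h(Casual) + 0.2·0 + 0.1·h(Active) + 0.2·1 + 0.4·h(Dormant)
h(Dormant) = 0.3·h(Casual) + 0.2·0 + 0.1·h(Active) + 0.1·1 + 0.3·h(Dormant)
Solving: h(Casual) = 0.3657, h(Active) = 0.4229, h(Dormant) = 0.3600.
Starting from Active, the probability is 0.4229.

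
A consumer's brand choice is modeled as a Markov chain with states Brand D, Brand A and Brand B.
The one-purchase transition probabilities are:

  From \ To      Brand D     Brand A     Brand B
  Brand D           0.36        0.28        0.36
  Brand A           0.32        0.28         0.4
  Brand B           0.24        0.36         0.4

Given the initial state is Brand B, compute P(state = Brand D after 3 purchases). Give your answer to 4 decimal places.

Propagate the distribution vector 3 purchases from Brand B.
After 0 purchases: (0.0000, 0.0000, 1.0000)
After 1 purchase: (0.2400, 0.3600, 0.4000)
After 2 purchases: (0.2976, 0.3120, 0.3904)
After 3 purchases: (0.3007, 0.3112, 0.3881)
P(in Brand D after 3 purchases) = 0.3007

0.3007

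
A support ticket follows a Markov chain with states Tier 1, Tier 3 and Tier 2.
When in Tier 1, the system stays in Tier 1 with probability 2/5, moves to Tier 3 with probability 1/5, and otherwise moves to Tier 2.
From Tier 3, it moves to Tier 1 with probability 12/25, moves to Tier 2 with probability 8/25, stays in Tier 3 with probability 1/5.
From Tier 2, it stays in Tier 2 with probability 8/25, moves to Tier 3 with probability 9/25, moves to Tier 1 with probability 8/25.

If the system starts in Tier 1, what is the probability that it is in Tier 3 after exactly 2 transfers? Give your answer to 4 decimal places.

Sum over the intermediate state after 1 transfer:
P = P(Tier 1→Tier 1)·P(Tier 1→Tier 3) + P(Tier 1→Tier 3)·P(Tier 3→Tier 3) + P(Tier 1→Tier 2)·P(Tier 2→Tier 3)
  = 0.4×0.2 + 0.2×0.2 + 0.4×0.36
  = 0.0800 + 0.0400 + 0.1440 = 0.2640

0.2640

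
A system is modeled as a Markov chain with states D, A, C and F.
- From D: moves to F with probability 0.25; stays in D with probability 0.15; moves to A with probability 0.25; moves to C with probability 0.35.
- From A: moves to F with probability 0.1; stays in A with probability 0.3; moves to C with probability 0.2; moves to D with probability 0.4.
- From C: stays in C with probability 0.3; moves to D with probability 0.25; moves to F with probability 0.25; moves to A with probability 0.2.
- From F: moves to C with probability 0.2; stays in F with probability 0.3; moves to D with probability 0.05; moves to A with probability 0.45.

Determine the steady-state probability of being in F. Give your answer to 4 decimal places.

0.2166

Let the stationary distribution be π with π = πP and π_1 + π_2 + π_3 + π_4 = 1.
π_1 = 0.15·π_1 + 0.4·π_2 + 0.25·π_3 + 0.05·π_4
π_2 = 0.25·π_1 + 0.3·π_2 + 0.2·π_3 + 0.45·π_4
π_3 = 0.35·π_1 + 0.2·π_2 + 0.3·π_3 + 0.2·π_4
Solving with the normalization constraint gives π = (0.2281, 0.2951, 0.2602, 0.2166).
So the stationary probability of F is 0.2166.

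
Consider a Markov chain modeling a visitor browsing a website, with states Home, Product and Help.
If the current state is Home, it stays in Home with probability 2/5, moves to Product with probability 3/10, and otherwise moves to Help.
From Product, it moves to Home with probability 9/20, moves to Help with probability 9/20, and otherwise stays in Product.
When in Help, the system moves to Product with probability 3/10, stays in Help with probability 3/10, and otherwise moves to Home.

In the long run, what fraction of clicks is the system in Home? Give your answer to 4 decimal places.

0.4125

Let the stationary distribution be π with π = πP and π_1 + π_2 + π_3 = 1.
π_1 = 0.4·π_1 + 0.45·π_2 + 0.4·π_3
π_2 = 0.3·π_1 + 0.1·π_2 + 0.3·π_3
Solving with the normalization constraint gives π = (0.4125, 0.2500, 0.3375).
So the stationary probability of Home is 0.4125.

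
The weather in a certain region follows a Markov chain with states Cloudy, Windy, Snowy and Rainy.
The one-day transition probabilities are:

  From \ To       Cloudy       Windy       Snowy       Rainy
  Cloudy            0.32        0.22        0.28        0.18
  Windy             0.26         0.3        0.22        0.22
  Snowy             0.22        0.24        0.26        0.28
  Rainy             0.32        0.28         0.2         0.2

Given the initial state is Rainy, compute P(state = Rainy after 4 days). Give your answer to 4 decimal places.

Propagate the distribution vector 4 days from Rainy.
After 0 days: (0.0000, 0.0000, 0.0000, 1.0000)
After 1 day: (0.3200, 0.2800, 0.2000, 0.2000)
After 2 days: (0.2832, 0.2584, 0.2432, 0.2152)
After 3 days: (0.2802, 0.2584, 0.2424, 0.2190)
After 4 days: (0.2803, 0.2587, 0.2421, 0.2190)
P(in Rainy after 4 days) = 0.2190

0.2190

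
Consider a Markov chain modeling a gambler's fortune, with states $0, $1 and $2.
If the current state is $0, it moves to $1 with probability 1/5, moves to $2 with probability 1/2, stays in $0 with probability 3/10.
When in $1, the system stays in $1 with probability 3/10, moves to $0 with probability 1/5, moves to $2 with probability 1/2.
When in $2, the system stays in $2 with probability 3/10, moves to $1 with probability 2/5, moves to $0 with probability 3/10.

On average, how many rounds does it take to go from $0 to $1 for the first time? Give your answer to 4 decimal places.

3.5294

Let t(s) be the expected number of rounds to first reach $1 from state s, with t($1) = 0. Conditioning on the first round:
t($0) = 1 + 0.3·t($0) + 0.5·t($2)
t($2) = 1 + 0.3·t($0) + 0.3·t($2)
Solving: t($0) = 3.5294, t($2) = 2.9412.
Expected rounds from $0 to $1: 3.5294.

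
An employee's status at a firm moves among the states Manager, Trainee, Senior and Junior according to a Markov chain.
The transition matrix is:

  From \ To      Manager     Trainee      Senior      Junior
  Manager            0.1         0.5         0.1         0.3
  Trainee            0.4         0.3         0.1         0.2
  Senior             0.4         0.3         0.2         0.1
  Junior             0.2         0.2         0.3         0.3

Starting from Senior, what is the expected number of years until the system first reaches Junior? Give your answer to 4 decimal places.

5.0584

Let t(s) be the expected number of years to first reach Junior from state s, with t(Junior) = 0. Conditioning on the first year:
t(Manager) = 1 + 0.1·t(Manager) + 0.5·t(Trainee) + 0.1·t(Senior)
t(Trainee) = 1 + 0.4·t(Manager) + 0.3·t(Trainee) + 0.1·t(Senior)
t(Senior) = 1 + 0.4·t(Manager) + 0.3·t(Trainee) + 0.2·t(Senior)
Solving: t(Manager) = 4.2023, t(Trainee) = 4.5525, t(Senior) = 5.0584.
Expected years from Senior to Junior: 5.0584.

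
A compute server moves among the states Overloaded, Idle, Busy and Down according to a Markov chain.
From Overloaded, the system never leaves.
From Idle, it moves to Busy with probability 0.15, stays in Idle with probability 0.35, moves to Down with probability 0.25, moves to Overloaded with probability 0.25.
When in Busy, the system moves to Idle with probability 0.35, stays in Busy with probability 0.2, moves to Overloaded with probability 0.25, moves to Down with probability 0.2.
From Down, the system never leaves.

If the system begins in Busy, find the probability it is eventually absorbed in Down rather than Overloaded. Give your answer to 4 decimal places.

0.4652

Let h(s) be the probability of absorption at Down starting from transient state s. Then h(Down) = 1 and h(Overloaded) = 0. By first-step analysis:
h(Idle) = 0.25·0 + 0.35·h(Idle) + 0.15·h(Busy) + 0.25·1
h(Busy) = 0.25·0 + 0.35·h(Idle) + 0.2·h(Busy) + 0.2·1
Solving: h(Idle) = 0.4920, h(Busy) = 0.4652.
Starting from Busy, the probability is 0.4652.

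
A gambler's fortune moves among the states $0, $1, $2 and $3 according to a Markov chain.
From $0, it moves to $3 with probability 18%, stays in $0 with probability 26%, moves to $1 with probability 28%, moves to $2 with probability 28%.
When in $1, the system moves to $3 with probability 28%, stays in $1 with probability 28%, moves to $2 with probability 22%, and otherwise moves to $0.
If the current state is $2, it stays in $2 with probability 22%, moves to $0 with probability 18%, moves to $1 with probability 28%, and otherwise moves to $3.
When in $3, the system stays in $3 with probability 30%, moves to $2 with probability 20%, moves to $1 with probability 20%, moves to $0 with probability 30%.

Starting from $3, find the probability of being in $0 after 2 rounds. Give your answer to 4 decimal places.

Propagate the distribution vector 2 rounds from $3.
After 0 rounds: (0.0000, 0.0000, 0.0000, 1.0000)
After 1 round: (0.3000, 0.2000, 0.2000, 0.3000)
After 2 rounds: (0.2480, 0.2560, 0.2320, 0.2640)
P(in $0 after 2 rounds) = 0.2480

0.2480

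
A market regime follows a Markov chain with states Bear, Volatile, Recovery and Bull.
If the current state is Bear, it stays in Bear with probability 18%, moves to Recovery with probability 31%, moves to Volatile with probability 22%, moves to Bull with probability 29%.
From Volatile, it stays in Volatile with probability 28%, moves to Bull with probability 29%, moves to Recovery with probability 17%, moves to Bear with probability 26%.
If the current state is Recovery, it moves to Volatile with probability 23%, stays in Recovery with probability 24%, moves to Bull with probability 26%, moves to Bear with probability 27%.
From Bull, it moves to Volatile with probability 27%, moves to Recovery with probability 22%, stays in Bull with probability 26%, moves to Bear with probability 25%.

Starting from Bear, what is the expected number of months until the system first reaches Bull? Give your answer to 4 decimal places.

Let t(s) be the expected number of months to first reach Bull from state s, with t(Bull) = 0. Conditioning on the first month:
t(Bear) = 1 + 0.18·t(Bear) + 0.22·t(Volatile) + 0.31·t(Recovery)
t(Volatile) = 1 + 0.26·t(Bear) + 0.28·t(Volatile) + 0.17·t(Recovery)
t(Recovery) = 1 + 0.27·t(Bear) + 0.23·t(Volatile) + 0.24·t(Recovery)
Solving: t(Bear) = 3.5431, t(Volatile) = 3.5283, t(Recovery) = 3.6423.
Expected months from Bear to Bull: 3.5431.

3.5431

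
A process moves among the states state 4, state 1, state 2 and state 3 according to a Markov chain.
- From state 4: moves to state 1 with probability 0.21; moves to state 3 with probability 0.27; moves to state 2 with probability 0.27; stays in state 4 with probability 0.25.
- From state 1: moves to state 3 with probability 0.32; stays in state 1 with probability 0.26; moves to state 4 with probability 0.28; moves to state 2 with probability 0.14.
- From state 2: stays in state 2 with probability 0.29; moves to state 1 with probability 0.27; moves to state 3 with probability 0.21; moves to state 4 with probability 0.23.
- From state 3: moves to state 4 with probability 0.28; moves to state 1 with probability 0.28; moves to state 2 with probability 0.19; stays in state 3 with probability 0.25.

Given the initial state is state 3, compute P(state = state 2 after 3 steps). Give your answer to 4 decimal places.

0.2201

Propagate the distribution vector 3 steps from state 3.
After 0 steps: (0.0000, 0.0000, 0.0000, 1.0000)
After 1 step: (0.2800, 0.2800, 0.1900, 0.2500)
After 2 steps: (0.2621, 0.2529, 0.2174, 0.2676)
After 3 steps: (0.2613, 0.2544, 0.2201, 0.2642)
P(in state 2 after 3 steps) = 0.2201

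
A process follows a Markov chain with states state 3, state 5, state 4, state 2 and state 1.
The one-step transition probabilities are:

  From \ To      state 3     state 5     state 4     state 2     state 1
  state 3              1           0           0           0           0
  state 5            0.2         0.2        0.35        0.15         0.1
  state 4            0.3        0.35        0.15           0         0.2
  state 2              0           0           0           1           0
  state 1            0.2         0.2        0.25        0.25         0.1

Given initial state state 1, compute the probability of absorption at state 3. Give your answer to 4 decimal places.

0.5782

Let h(s) be the probability of absorption at state 3 starting from transient state s. Then h(state 3) = 1 and h(state 2) = 0. By first-step analysis:
h(state 5) = 0.2·1 + 0.2·h(state 5) + 0.35·h(state 4) + 0.15·0 + 0.1·h(state 1)
h(state 4) = 0.3·1 + 0.35·h(state 5) + 0.15·h(state 4) + 0.2·h(state 1)
h(state 1) = 0.2·1 + 0.2·h(state 5) + 0.25·h(state 4) + 0.25·0 + 0.1·h(state 1)
Solving: h(state 5) = 0.6540, h(state 4) = 0.7583, h(state 1) = 0.5782.
Starting from state 1, the probability is 0.5782.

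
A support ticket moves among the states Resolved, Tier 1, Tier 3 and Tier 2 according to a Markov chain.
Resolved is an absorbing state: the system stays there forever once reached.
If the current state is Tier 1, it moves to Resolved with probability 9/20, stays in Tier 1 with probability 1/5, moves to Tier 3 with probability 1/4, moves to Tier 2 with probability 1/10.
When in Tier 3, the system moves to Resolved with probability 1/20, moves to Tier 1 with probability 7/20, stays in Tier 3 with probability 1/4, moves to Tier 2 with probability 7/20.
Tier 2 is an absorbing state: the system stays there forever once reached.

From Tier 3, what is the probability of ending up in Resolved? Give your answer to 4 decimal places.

0.3854

Let h(s) be the probability of absorption at Resolved starting from transient state s. Then h(Resolved) = 1 and h(Tier 2) = 0. By first-step analysis:
h(Tier 1) = 0.45·1 + 0.2·h(Tier 1) + 0.25·h(Tier 3) + 0.1·0
h(Tier 3) = 0.05·1 + 0.35·h(Tier 1) + 0.25·h(Tier 3) + 0.35·0
Solving: h(Tier 1) = 0.6829, h(Tier 3) = 0.3854.
Starting from Tier 3, the probability is 0.3854.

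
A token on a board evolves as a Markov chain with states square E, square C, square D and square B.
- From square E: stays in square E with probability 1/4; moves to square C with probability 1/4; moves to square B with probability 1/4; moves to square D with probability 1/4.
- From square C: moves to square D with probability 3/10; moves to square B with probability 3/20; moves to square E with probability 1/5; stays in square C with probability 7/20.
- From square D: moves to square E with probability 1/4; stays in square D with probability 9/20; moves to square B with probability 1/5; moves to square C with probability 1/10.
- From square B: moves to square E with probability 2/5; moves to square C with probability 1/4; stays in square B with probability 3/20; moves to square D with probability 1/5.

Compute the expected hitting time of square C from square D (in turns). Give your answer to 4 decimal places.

5.7917

Let t(s) be the expected number of turns to first reach square C from state s, with t(square C) = 0. Conditioning on the first turn:
t(square E) = 1 + 0.25·t(square E) + 0.25·t(square D) + 0.25·t(square B)
t(square D) = 1 + 0.25·t(square E) + 0.45·t(square D) + 0.2·t(square B)
t(square B) = 1 + 0.4·t(square E) + 0.2·t(square D) + 0.15·t(square B)
Solving: t(square E) = 4.8750, t(square D) = 5.7917, t(square B) = 4.8333.
Expected turns from square D to square C: 5.7917.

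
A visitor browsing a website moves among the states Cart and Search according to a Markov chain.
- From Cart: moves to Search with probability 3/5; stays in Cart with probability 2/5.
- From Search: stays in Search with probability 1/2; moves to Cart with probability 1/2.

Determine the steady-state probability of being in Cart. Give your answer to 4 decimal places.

Let the stationary distribution be π with π = πP and π_1 + π_2 = 1.
π_1 = 0.4·π_1 + 0.5·π_2
Solving with the normalization constraint gives π = (0.4545, 0.5455).
So the stationary probability of Cart is 0.4545.

0.4545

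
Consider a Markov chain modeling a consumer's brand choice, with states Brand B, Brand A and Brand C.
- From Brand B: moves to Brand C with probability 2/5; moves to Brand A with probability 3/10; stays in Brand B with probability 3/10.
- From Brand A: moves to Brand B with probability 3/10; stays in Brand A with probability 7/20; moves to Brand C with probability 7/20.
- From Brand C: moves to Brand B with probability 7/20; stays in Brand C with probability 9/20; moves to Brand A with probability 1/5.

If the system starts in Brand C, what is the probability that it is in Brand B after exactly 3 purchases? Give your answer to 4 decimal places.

0.3206

Propagate the distribution vector 3 purchases from Brand C.
After 0 purchases: (0.0000, 0.0000, 1.0000)
After 1 purchase: (0.3500, 0.2000, 0.4500)
After 2 purchases: (0.3225, 0.2650, 0.4125)
After 3 purchases: (0.3206, 0.2720, 0.4074)
P(in Brand B after 3 purchases) = 0.3206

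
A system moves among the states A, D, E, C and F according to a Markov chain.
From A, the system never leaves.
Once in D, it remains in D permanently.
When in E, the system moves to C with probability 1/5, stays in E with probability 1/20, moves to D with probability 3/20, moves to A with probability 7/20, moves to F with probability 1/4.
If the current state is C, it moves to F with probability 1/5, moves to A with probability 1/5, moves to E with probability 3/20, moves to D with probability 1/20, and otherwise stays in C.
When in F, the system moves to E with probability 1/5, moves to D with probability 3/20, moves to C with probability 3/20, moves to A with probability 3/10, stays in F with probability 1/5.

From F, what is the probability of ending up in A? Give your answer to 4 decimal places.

0.6902

Let h(s) be the probability of absorption at A starting from transient state s. Then h(A) = 1 and h(D) = 0. By first-step analysis:
h(E) = 0.35·1 + 0.15·0 + 0.05·h(E) + 0.2·h(C) + 0.25·h(F)
h(C) = 0.2·1 + 0.05·0 + 0.15·h(E) + 0.4·h(C) + 0.2·h(F)
h(F) = 0.3·1 + 0.15·0 + 0.2·h(E) + 0.15·h(C) + 0.2·h(F)
Solving: h(E) = 0.7058, h(C) = 0.7398, h(F) = 0.6902.
Starting from F, the probability is 0.6902.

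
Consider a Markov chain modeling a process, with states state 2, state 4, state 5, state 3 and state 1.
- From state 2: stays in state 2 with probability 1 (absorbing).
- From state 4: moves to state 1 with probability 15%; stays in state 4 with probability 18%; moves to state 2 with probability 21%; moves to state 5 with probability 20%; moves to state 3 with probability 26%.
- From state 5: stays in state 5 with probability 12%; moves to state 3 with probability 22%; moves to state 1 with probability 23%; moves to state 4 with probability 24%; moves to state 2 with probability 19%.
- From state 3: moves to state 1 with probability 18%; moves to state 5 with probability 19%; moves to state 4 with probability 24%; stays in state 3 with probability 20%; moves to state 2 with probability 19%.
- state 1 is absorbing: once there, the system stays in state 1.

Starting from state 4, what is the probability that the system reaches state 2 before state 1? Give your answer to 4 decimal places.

Let h(s) be the probability of absorption at state 2 starting from transient state s. Then h(state 2) = 1 and h(state 1) = 0. By first-step analysis:
h(state 4) = 0.21·1 + 0.18·h(state 4) + 0.2·h(state 5) + 0.26·h(state 3) + 0.15·0
h(state 5) = 0.19·1 + 0.24·h(state 4) + 0.12·h(state 5) + 0.22·h(state 3) + 0.23·0
h(state 3) = 0.19·1 + 0.24·h(state 4) + 0.19·h(state 5) + 0.2·h(state 3) + 0.18·0
Solving: h(state 4) = 0.5399, h(state 5) = 0.4922, h(state 3) = 0.5164.
Starting from state 4, the probability is 0.5399.

0.5399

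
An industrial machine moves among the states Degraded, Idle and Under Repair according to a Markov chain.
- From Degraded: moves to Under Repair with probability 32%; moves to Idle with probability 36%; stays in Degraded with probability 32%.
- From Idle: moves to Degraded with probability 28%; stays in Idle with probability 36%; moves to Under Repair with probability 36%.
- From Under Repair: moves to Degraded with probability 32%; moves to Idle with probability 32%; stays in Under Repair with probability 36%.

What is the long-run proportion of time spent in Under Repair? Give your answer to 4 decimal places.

Let the stationary distribution be π with π = πP and π_1 + π_2 + π_3 = 1.
π_1 = 0.32·π_1 + 0.28·π_2 + 0.32·π_3
π_2 = 0.36·π_1 + 0.36·π_2 + 0.32·π_3
Solving with the normalization constraint gives π = (0.3062, 0.3461, 0.3478).
So the stationary probability of Under Repair is 0.3478.

0.3478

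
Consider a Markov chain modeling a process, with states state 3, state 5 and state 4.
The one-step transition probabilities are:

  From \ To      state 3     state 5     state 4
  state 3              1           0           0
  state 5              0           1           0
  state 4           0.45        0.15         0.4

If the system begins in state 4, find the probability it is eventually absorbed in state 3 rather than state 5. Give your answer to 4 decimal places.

Let h(s) be the probability of absorption at state 3 starting from transient state s. Then h(state 3) = 1 and h(state 5) = 0. By first-step analysis:
h(state 4) = 0.45·1 + 0.15·0 + 0.4·h(state 4)
Solving: h(state 4) = 0.7500.
Starting from state 4, the probability is 0.7500.

0.7500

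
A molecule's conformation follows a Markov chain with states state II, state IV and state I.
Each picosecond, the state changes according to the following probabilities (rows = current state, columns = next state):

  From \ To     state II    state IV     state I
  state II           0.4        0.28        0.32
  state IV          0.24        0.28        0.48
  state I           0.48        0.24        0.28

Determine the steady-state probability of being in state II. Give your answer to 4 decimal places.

0.3853

Let the stationary distribution be π with π = πP and π_1 + π_2 + π_3 = 1.
π_1 = 0.4·π_1 + 0.24·π_2 + 0.48·π_3
π_2 = 0.28·π_1 + 0.28·π_2 + 0.24·π_3
Solving with the normalization constraint gives π = (0.3853, 0.2661, 0.3486).
So the stationary probability of state II is 0.3853.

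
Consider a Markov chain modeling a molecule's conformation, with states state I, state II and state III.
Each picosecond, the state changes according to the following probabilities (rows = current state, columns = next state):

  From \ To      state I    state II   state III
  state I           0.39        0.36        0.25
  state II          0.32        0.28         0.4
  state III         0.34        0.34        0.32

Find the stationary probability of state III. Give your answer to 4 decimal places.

0.3216

Let the stationary distribution be π with π = πP and π_1 + π_2 + π_3 = 1.
π_1 = 0.39·π_1 + 0.32·π_2 + 0.34·π_3
π_2 = 0.36·π_1 + 0.28·π_2 + 0.34·π_3
Solving with the normalization constraint gives π = (0.3510, 0.3274, 0.3216).
So the stationary probability of state III is 0.3216.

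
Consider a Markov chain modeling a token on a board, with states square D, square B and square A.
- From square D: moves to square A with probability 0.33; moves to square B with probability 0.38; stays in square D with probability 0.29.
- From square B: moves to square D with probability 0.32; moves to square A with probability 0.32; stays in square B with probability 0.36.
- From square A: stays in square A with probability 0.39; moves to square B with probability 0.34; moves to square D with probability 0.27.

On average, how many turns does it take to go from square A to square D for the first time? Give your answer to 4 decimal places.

Let t(s) be the expected number of turns to first reach square D from state s, with t(square D) = 0. Conditioning on the first turn:
t(square B) = 1 + 0.36·t(square B) + 0.32·t(square A)
t(square A) = 1 + 0.34·t(square B) + 0.39·t(square A)
Solving: t(square B) = 3.3026, t(square A) = 3.4801.
Expected turns from square A to square D: 3.4801.

3.4801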